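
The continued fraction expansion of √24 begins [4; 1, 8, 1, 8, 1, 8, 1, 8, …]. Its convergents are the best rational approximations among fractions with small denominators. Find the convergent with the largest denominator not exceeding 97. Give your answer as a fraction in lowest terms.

436/89

a_0 = 4: 4/1  (≤ bound)
a_1 = 1: 5/1  (≤ bound)
a_2 = 8: 44/9  (≤ bound)
a_3 = 1: 49/10  (≤ bound)
a_4 = 8: 436/89  (≤ bound)
a_5 = 1: 485/99  (> 97, stop)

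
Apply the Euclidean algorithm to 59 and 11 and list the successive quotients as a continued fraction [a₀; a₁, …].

59 = 5·11 + 4, so a_0 = 5
11 = 2·4 + 3, so a_1 = 2
4 = 1·3 + 1, so a_2 = 1
3 = 3·1 + 0, so a_3 = 3

[5; 2, 1, 3]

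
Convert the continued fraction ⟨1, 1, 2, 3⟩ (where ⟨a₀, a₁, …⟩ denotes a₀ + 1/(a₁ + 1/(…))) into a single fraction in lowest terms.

17/10

Start with 3.
2 + 1/(3/1) = 2 + 1/3 = 7/3
1 + 1/(7/3) = 1 + 3/7 = 10/7
1 + 1/(10/7) = 1 + 7/10 = 17/10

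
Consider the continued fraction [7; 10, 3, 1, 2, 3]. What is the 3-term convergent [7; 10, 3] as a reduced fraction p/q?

220/31

Work from the innermost term outward:
Start with 3.
10 + 1/(3/1) = 10 + 1/3 = 31/3
7 + 1/(31/3) = 7 + 3/31 = 220/31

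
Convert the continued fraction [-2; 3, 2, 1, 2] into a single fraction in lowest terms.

-46/27

Use the convergent recurrence hₖ = aₖ·hₖ₋₁ + hₖ₋₂ (and likewise for the denominators kₖ):
a_0 = -2: -2/1
a_1 = 3: -5/3
a_2 = 2: -12/7
a_3 = 1: -17/10
a_4 = 2: -46/27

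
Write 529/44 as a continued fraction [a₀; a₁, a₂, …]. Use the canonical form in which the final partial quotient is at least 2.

529 = 12·44 + 1, so a_0 = 12
44 = 44·1 + 0, so a_1 = 44

[12; 44]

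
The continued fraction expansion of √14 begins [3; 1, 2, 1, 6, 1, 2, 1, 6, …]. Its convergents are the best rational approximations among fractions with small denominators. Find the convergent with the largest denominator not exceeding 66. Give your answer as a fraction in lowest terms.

116/31

List convergents until the denominator exceeds the bound:
a_0 = 3: 3/1  (≤ bound)
a_1 = 1: 4/1  (≤ bound)
a_2 = 2: 11/3  (≤ bound)
a_3 = 1: 15/4  (≤ bound)
a_4 = 6: 101/27  (≤ bound)
a_5 = 1: 116/31  (≤ bound)
a_6 = 2: 333/89  (> 66, stop)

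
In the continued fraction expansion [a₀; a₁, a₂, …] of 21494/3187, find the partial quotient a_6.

12

Run the Euclidean algorithm, recording each quotient:
21494 = 6·3187 + 2372, so a_0 = 6
3187 = 1·2372 + 815, so a_1 = 1
2372 = 2·815 + 742, so a_2 = 2
815 = 1·742 + 73, so a_3 = 1
742 = 10·73 + 12, so a_4 = 10
73 = 6·12 + 1, so a_5 = 6
12 = 12·1 + 0, so a_6 = 12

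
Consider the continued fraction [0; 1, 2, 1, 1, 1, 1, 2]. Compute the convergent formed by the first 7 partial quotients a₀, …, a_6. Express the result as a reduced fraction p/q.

13/18

Collapse the nested fraction from the inside out:
Start with 1.
1 + 1/(1/1) = 1 + 1/1 = 2/1
1 + 1/(2/1) = 1 + 1/2 = 3/2
1 + 1/(3/2) = 1 + 2/3 = 5/3
2 + 1/(5/3) = 2 + 3/5 = 13/5
1 + 1/(13/5) = 1 + 5/13 = 18/13
0 + 1/(18/13) = 0 + 13/18 = 13/18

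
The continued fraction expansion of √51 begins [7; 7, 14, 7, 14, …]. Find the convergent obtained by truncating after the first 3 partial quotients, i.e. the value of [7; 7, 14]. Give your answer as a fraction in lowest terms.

707/99

Start with 14.
7 + 1/(14/1) = 7 + 1/14 = 99/14
7 + 1/(99/14) = 7 + 14/99 = 707/99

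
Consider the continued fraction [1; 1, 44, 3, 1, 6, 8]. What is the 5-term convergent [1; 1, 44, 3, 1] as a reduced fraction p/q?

358/181

Use the convergent recurrence hₖ = aₖ·hₖ₋₁ + hₖ₋₂ (and likewise for the denominators kₖ):
a_0 = 1: 1/1
a_1 = 1: 2/1
a_2 = 44: 89/45
a_3 = 3: 269/136
a_4 = 1: 358/181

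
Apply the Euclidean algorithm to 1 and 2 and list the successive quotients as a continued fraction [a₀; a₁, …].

⌊1/2⌋ = 0, remainder 1
⌊2/1⌋ = 2, remainder 0

[0; 2]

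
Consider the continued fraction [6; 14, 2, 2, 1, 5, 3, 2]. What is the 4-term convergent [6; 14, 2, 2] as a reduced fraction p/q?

437/72

Build up convergents one term at a time:
a_0 = 6: 6/1
a_1 = 14: 85/14
a_2 = 2: 176/29
a_3 = 2: 437/72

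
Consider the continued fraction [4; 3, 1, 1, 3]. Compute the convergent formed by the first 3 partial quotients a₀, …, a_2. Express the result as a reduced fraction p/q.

Start with 1.
3 + 1/(1/1) = 3 + 1/1 = 4/1
4 + 1/(4/1) = 4 + 1/4 = 17/4

17/4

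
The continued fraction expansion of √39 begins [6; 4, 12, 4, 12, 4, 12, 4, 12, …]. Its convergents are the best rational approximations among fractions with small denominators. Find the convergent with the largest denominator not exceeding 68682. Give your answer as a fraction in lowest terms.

List convergents until the denominator exceeds the bound:
a_0 = 6: 6/1  (≤ bound)
a_1 = 4: 25/4  (≤ bound)
a_2 = 12: 306/49  (≤ bound)
a_3 = 4: 1249/200  (≤ bound)
a_4 = 12: 15294/2449  (≤ bound)
a_5 = 4: 62425/9996  (≤ bound)
a_6 = 12: 764394/122401  (> 68682, stop)

62425/9996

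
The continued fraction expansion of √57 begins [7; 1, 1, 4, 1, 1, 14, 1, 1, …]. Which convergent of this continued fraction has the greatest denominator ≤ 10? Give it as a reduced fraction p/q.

a_0 = 7: 7/1  (≤ bound)
a_1 = 1: 8/1  (≤ bound)
a_2 = 1: 15/2  (≤ bound)
a_3 = 4: 68/9  (≤ bound)
a_4 = 1: 83/11  (> 10, stop)

68/9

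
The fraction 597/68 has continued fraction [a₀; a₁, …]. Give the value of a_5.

⌊597/68⌋ = 8, remainder 53
⌊68/53⌋ = 1, remainder 15
⌊53/15⌋ = 3, remainder 8
⌊15/8⌋ = 1, remainder 7
⌊8/7⌋ = 1, remainder 1
⌊7/1⌋ = 7, remainder 0

7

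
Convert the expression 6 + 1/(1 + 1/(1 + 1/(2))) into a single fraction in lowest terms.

Use the convergent recurrence hₖ = aₖ·hₖ₋₁ + hₖ₋₂ (and likewise for the denominators kₖ):
a_0 = 6: 6/1
a_1 = 1: 7/1
a_2 = 1: 13/2
a_3 = 2: 33/5

33/5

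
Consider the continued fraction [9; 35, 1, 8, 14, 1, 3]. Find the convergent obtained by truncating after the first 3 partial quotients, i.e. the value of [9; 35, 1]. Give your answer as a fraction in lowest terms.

325/36

a_0 = 9: 9/1
a_1 = 35: 316/35
a_2 = 1: 325/36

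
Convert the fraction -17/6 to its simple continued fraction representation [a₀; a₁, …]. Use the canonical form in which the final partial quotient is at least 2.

Run the Euclidean algorithm, recording each quotient:
-17 ÷ 6 → quotient -3, remainder 1
6 ÷ 1 → quotient 6, remainder 0

[-3; 6]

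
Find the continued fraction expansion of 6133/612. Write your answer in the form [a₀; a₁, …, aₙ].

Repeatedly divide and take the remainder:
⌊6133/612⌋ = 10, remainder 13
⌊612/13⌋ = 47, remainder 1
⌊13/1⌋ = 13, remainder 0

[10; 47, 13]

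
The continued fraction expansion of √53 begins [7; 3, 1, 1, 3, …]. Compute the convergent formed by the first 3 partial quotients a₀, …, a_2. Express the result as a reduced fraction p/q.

a_0 = 7: 7/1
a_1 = 3: 22/3
a_2 = 1: 29/4

29/4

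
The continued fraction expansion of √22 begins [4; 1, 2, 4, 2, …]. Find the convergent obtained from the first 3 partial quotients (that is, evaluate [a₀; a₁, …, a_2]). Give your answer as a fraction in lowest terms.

a_0 = 4: 4/1
a_1 = 1: 5/1
a_2 = 2: 14/3

14/3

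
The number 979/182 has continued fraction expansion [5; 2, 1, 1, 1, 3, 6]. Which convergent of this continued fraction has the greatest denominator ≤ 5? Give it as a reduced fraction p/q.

List convergents until the denominator exceeds the bound:
a_0 = 5: 5/1  (≤ bound)
a_1 = 2: 11/2  (≤ bound)
a_2 = 1: 16/3  (≤ bound)
a_3 = 1: 27/5  (≤ bound)
a_4 = 1: 43/8  (> 5, stop)

27/5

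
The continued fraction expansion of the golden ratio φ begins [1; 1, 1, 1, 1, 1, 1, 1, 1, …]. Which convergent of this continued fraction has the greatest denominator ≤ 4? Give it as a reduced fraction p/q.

5/3

a_0 = 1: 1/1  (≤ bound)
a_1 = 1: 2/1  (≤ bound)
a_2 = 1: 3/2  (≤ bound)
a_3 = 1: 5/3  (≤ bound)
a_4 = 1: 8/5  (> 4, stop)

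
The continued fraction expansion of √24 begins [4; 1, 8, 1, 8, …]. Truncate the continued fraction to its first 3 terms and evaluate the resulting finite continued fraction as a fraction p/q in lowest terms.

44/9

a_0 = 4: 4/1
a_1 = 1: 5/1
a_2 = 8: 44/9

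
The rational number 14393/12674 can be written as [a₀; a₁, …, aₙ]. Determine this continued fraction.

[1; 7, 2, 1, 2, 7, 29]

14393 ÷ 12674 → quotient 1, remainder 1719
12674 ÷ 1719 → quotient 7, remainder 641
1719 ÷ 641 → quotient 2, remainder 437
641 ÷ 437 → quotient 1, remainder 204
437 ÷ 204 → quotient 2, remainder 29
204 ÷ 29 → quotient 7, remainder 1
29 ÷ 1 → quotient 29, remainder 0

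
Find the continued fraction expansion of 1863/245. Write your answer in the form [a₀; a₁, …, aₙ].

[7; 1, 1, 1, 1, 9, 5]

⌊1863/245⌋ = 7, remainder 148
⌊245/148⌋ = 1, remainder 97
⌊148/97⌋ = 1, remainder 51
⌊97/51⌋ = 1, remainder 46
⌊51/46⌋ = 1, remainder 5
⌊46/5⌋ = 9, remainder 1
⌊5/1⌋ = 5, remainder 0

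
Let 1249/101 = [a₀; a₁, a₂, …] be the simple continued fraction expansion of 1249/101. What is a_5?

2

1249 = 12·101 + 37, so a_0 = 12
101 = 2·37 + 27, so a_1 = 2
37 = 1·27 + 10, so a_2 = 1
27 = 2·10 + 7, so a_3 = 2
10 = 1·7 + 3, so a_4 = 1
7 = 2·3 + 1, so a_5 = 2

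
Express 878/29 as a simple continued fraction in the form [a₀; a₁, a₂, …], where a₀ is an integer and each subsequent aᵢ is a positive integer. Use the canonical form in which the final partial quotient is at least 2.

878 = 30·29 + 8, so a_0 = 30
29 = 3·8 + 5, so a_1 = 3
8 = 1·5 + 3, so a_2 = 1
5 = 1·3 + 2, so a_3 = 1
3 = 1·2 + 1, so a_4 = 1
2 = 2·1 + 0, so a_5 = 2

[30; 3, 1, 1, 1, 2]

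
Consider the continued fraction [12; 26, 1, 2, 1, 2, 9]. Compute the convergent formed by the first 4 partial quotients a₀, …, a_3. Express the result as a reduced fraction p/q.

Build up convergents one term at a time:
a_0 = 12: 12/1
a_1 = 26: 313/26
a_2 = 1: 325/27
a_3 = 2: 963/80

963/80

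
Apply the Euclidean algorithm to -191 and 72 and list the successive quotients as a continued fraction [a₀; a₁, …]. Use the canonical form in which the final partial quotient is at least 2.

[-3; 2, 1, 7, 3]

-191 = -3·72 + 25, so a_0 = -3
72 = 2·25 + 22, so a_1 = 2
25 = 1·22 + 3, so a_2 = 1
22 = 7·3 + 1, so a_3 = 7
3 = 3·1 + 0, so a_4 = 3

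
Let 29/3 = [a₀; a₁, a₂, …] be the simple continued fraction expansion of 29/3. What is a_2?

2

29 ÷ 3 → quotient 9, remainder 2
3 ÷ 2 → quotient 1, remainder 1
2 ÷ 1 → quotient 2, remainder 0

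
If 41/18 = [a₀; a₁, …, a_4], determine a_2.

⌊41/18⌋ = 2, remainder 5
⌊18/5⌋ = 3, remainder 3
⌊5/3⌋ = 1, remainder 2

1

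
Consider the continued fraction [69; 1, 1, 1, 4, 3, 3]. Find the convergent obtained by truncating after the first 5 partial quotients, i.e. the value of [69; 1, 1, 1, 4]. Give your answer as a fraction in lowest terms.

a_0 = 69: 69/1
a_1 = 1: 70/1
a_2 = 1: 139/2
a_3 = 1: 209/3
a_4 = 4: 975/14

975/14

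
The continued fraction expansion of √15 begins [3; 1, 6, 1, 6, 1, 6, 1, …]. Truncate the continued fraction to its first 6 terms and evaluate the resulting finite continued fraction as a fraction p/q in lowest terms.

244/63

Starting at the tail and folding back:
Start with 1.
6 + 1/(1/1) = 6 + 1/1 = 7/1
1 + 1/(7/1) = 1 + 1/7 = 8/7
6 + 1/(8/7) = 6 + 7/8 = 55/8
1 + 1/(55/8) = 1 + 8/55 = 63/55
3 + 1/(63/55) = 3 + 55/63 = 244/63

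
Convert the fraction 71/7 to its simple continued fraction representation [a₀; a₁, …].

[10; 7]

71 ÷ 7 → quotient 10, remainder 1
7 ÷ 1 → quotient 7, remainder 0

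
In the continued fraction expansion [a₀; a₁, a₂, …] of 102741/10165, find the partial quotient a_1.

9

102741 ÷ 10165 → quotient 10, remainder 1091
10165 ÷ 1091 → quotient 9, remainder 346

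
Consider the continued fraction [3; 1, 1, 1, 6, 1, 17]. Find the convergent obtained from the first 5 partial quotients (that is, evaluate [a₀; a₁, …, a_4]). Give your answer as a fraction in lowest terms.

a_0 = 3: 3/1
a_1 = 1: 4/1
a_2 = 1: 7/2
a_3 = 1: 11/3
a_4 = 6: 73/20

73/20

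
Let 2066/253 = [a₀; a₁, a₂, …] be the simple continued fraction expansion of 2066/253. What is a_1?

6

Repeatedly divide and take the remainder:
⌊2066/253⌋ = 8, remainder 42
⌊253/42⌋ = 6, remainder 1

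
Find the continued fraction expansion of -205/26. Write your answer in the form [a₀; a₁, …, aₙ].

[-8; 8, 1, 2]

⌊-205/26⌋ = -8, remainder 3
⌊26/3⌋ = 8, remainder 2
⌊3/2⌋ = 1, remainder 1
⌊2/1⌋ = 2, remainder 0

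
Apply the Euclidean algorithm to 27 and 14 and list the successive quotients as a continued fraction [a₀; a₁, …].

Repeatedly divide and take the remainder:
⌊27/14⌋ = 1, remainder 13
⌊14/13⌋ = 1, remainder 1
⌊13/1⌋ = 13, remainder 0

[1; 1, 13]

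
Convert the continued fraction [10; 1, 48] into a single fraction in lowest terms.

538/49

Start with 48.
1 + 1/(48/1) = 1 + 1/48 = 49/48
10 + 1/(49/48) = 10 + 48/49 = 538/49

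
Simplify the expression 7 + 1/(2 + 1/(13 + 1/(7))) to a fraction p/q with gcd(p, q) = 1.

Start with 7.
13 + 1/(7/1) = 13 + 1/7 = 92/7
2 + 1/(92/7) = 2 + 7/92 = 191/92
7 + 1/(191/92) = 7 + 92/191 = 1429/191

1429/191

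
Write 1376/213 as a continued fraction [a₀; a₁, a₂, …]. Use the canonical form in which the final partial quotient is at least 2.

[6; 2, 5, 1, 3, 4]

1376 = 6·213 + 98, so a_0 = 6
213 = 2·98 + 17, so a_1 = 2
98 = 5·17 + 13, so a_2 = 5
17 = 1·13 + 4, so a_3 = 1
13 = 3·4 + 1, so a_4 = 3
4 = 4·1 + 0, so a_5 = 4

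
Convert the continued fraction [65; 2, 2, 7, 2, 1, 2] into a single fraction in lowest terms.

Use the convergent recurrence hₖ = aₖ·hₖ₋₁ + hₖ₋₂ (and likewise for the denominators kₖ):
a_0 = 65: 65/1
a_1 = 2: 131/2
a_2 = 2: 327/5
a_3 = 7: 2420/37
a_4 = 2: 5167/79
a_5 = 1: 7587/116
a_6 = 2: 20341/311

20341/311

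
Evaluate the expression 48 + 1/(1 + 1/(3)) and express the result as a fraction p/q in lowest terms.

Start with 3.
1 + 1/(3/1) = 1 + 1/3 = 4/3
48 + 1/(4/3) = 48 + 3/4 = 195/4

195/4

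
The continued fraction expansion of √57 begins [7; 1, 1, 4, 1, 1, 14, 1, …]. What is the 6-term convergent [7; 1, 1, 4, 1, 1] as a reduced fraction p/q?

151/20

Start with 1.
1 + 1/(1/1) = 1 + 1/1 = 2/1
4 + 1/(2/1) = 4 + 1/2 = 9/2
1 + 1/(9/2) = 1 + 2/9 = 11/9
1 + 1/(11/9) = 1 + 9/11 = 20/11
7 + 1/(20/11) = 7 + 11/20 = 151/20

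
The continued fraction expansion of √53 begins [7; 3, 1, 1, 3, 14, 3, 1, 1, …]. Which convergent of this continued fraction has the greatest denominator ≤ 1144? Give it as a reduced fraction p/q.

7979/1096

List convergents until the denominator exceeds the bound:
a_0 = 7: 7/1  (≤ bound)
a_1 = 3: 22/3  (≤ bound)
a_2 = 1: 29/4  (≤ bound)
a_3 = 1: 51/7  (≤ bound)
a_4 = 3: 182/25  (≤ bound)
a_5 = 14: 2599/357  (≤ bound)
a_6 = 3: 7979/1096  (≤ bound)
a_7 = 1: 10578/1453  (> 1144, stop)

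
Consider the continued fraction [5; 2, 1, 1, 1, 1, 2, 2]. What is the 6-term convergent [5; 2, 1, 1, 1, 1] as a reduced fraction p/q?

a_0 = 5: 5/1
a_1 = 2: 11/2
a_2 = 1: 16/3
a_3 = 1: 27/5
a_4 = 1: 43/8
a_5 = 1: 70/13

70/13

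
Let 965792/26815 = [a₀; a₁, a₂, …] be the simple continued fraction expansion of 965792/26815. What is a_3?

Run the Euclidean algorithm, recording each quotient:
⌊965792/26815⌋ = 36, remainder 452
⌊26815/452⌋ = 59, remainder 147
⌊452/147⌋ = 3, remainder 11
⌊147/11⌋ = 13, remainder 4

13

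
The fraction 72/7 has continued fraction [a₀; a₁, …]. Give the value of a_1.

3

⌊72/7⌋ = 10, remainder 2
⌊7/2⌋ = 3, remainder 1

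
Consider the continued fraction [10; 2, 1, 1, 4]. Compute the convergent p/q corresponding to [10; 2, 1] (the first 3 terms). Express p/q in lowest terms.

31/3

Build up convergents one term at a time:
a_0 = 10: 10/1
a_1 = 2: 21/2
a_2 = 1: 31/3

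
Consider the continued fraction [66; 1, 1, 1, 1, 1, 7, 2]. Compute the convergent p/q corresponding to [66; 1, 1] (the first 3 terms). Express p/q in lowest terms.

133/2

Start with 1.
1 + 1/(1/1) = 1 + 1/1 = 2/1
66 + 1/(2/1) = 66 + 1/2 = 133/2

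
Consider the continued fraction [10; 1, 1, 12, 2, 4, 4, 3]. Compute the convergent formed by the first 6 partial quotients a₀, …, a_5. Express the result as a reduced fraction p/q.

2451/233

Use the convergent recurrence hₖ = aₖ·hₖ₋₁ + hₖ₋₂ (and likewise for the denominators kₖ):
a_0 = 10: 10/1
a_1 = 1: 11/1
a_2 = 1: 21/2
a_3 = 12: 263/25
a_4 = 2: 547/52
a_5 = 4: 2451/233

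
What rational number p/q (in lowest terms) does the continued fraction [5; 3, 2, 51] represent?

1903/360

Start with 51.
2 + 1/(51/1) = 2 + 1/51 = 103/51
3 + 1/(103/51) = 3 + 51/103 = 360/103
5 + 1/(360/103) = 5 + 103/360 = 1903/360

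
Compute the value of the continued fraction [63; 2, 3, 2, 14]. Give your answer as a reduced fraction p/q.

14654/231

Start with 14.
2 + 1/(14/1) = 2 + 1/14 = 29/14
3 + 1/(29/14) = 3 + 14/29 = 101/29
2 + 1/(101/29) = 2 + 29/101 = 231/101
63 + 1/(231/101) = 63 + 101/231 = 14654/231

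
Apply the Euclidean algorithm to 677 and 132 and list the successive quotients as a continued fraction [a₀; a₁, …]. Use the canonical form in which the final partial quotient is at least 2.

677 = 5·132 + 17, so a_0 = 5
132 = 7·17 + 13, so a_1 = 7
17 = 1·13 + 4, so a_2 = 1
13 = 3·4 + 1, so a_3 = 3
4 = 4·1 + 0, so a_4 = 4

[5; 7, 1, 3, 4]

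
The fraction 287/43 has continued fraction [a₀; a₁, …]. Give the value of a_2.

2

Apply division with remainder until the remainder is 0:
⌊287/43⌋ = 6, remainder 29
⌊43/29⌋ = 1, remainder 14
⌊29/14⌋ = 2, remainder 1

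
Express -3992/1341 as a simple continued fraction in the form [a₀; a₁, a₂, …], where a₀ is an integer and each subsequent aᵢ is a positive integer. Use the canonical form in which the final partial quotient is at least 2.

[-3; 43, 3, 1, 7]

Repeatedly divide and take the remainder:
-3992 ÷ 1341 → quotient -3, remainder 31
1341 ÷ 31 → quotient 43, remainder 8
31 ÷ 8 → quotient 3, remainder 7
8 ÷ 7 → quotient 1, remainder 1
7 ÷ 1 → quotient 7, remainder 0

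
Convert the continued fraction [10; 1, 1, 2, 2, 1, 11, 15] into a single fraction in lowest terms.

31785/3002

a_0 = 10: 10/1
a_1 = 1: 11/1
a_2 = 1: 21/2
a_3 = 2: 53/5
a_4 = 2: 127/12
a_5 = 1: 180/17
a_6 = 11: 2107/199
a_7 = 15: 31785/3002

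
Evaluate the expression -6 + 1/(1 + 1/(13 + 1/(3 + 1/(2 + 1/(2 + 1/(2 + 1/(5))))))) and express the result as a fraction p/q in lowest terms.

Start with 5.
2 + 1/(5/1) = 2 + 1/5 = 11/5
2 + 1/(11/5) = 2 + 5/11 = 27/11
2 + 1/(27/11) = 2 + 11/27 = 65/27
3 + 1/(65/27) = 3 + 27/65 = 222/65
13 + 1/(222/65) = 13 + 65/222 = 2951/222
1 + 1/(2951/222) = 1 + 222/2951 = 3173/2951
-6 + 1/(3173/2951) = -6 + 2951/3173 = -16087/3173

-16087/3173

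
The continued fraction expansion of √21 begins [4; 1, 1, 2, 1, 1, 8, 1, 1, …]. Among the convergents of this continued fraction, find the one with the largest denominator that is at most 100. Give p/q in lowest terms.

55/12

a_0 = 4: 4/1  (≤ bound)
a_1 = 1: 5/1  (≤ bound)
a_2 = 1: 9/2  (≤ bound)
a_3 = 2: 23/5  (≤ bound)
a_4 = 1: 32/7  (≤ bound)
a_5 = 1: 55/12  (≤ bound)
a_6 = 8: 472/103  (> 100, stop)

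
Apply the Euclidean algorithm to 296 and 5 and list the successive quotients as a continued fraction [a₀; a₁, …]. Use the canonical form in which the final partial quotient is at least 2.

296 ÷ 5 → quotient 59, remainder 1
5 ÷ 1 → quotient 5, remainder 0

[59; 5]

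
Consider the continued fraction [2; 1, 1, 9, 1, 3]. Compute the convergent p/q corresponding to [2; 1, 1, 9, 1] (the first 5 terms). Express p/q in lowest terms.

53/21

a_0 = 2: 2/1
a_1 = 1: 3/1
a_2 = 1: 5/2
a_3 = 9: 48/19
a_4 = 1: 53/21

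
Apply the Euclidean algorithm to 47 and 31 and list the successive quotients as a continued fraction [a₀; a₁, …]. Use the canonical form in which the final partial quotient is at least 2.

[1; 1, 1, 15]

47 = 1·31 + 16, so a_0 = 1
31 = 1·16 + 15, so a_1 = 1
16 = 1·15 + 1, so a_2 = 1
15 = 15·1 + 0, so a_3 = 15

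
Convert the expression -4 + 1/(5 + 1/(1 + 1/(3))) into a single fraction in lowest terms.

-88/23

a_0 = -4: -4/1
a_1 = 5: -19/5
a_2 = 1: -23/6
a_3 = 3: -88/23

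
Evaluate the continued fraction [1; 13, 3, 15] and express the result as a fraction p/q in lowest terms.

659/613

a_0 = 1: 1/1
a_1 = 13: 14/13
a_2 = 3: 43/40
a_3 = 15: 659/613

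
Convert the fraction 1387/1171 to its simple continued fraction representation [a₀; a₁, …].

1387 = 1·1171 + 216, so a_0 = 1
1171 = 5·216 + 91, so a_1 = 5
216 = 2·91 + 34, so a_2 = 2
91 = 2·34 + 23, so a_3 = 2
34 = 1·23 + 11, so a_4 = 1
23 = 2·11 + 1, so a_5 = 2
11 = 11·1 + 0, so a_6 = 11

[1; 5, 2, 2, 1, 2, 11]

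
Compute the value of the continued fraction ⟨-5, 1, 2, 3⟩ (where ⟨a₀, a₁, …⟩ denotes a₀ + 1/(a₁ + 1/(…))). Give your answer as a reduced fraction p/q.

-43/10

Start with 3.
2 + 1/(3/1) = 2 + 1/3 = 7/3
1 + 1/(7/3) = 1 + 3/7 = 10/7
-5 + 1/(10/7) = -5 + 7/10 = -43/10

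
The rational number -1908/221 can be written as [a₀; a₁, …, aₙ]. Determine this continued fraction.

Apply division with remainder until the remainder is 0:
-1908 ÷ 221 → quotient -9, remainder 81
221 ÷ 81 → quotient 2, remainder 59
81 ÷ 59 → quotient 1, remainder 22
59 ÷ 22 → quotient 2, remainder 15
22 ÷ 15 → quotient 1, remainder 7
15 ÷ 7 → quotient 2, remainder 1
7 ÷ 1 → quotient 7, remainder 0

[-9; 2, 1, 2, 1, 2, 7]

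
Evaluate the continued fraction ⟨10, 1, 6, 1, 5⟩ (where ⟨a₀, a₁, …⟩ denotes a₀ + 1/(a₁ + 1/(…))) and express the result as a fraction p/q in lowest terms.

Build up convergents one term at a time:
a_0 = 10: 10/1
a_1 = 1: 11/1
a_2 = 6: 76/7
a_3 = 1: 87/8
a_4 = 5: 511/47

511/47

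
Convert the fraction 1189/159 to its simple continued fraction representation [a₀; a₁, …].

1189 ÷ 159 → quotient 7, remainder 76
159 ÷ 76 → quotient 2, remainder 7
76 ÷ 7 → quotient 10, remainder 6
7 ÷ 6 → quotient 1, remainder 1
6 ÷ 1 → quotient 6, remainder 0

[7; 2, 10, 1, 6]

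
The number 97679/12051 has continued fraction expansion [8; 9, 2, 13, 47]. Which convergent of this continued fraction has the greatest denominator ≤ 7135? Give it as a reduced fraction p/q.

a_0 = 8: 8/1  (≤ bound)
a_1 = 9: 73/9  (≤ bound)
a_2 = 2: 154/19  (≤ bound)
a_3 = 13: 2075/256  (≤ bound)
a_4 = 47: 97679/12051  (> 7135, stop)

2075/256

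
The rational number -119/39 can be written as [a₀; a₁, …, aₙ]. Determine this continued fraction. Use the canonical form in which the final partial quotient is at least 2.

⌊-119/39⌋ = -4, remainder 37
⌊39/37⌋ = 1, remainder 2
⌊37/2⌋ = 18, remainder 1
⌊2/1⌋ = 2, remainder 0

[-4; 1, 18, 2]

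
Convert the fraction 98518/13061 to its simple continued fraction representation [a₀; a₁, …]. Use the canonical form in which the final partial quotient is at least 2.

Run the Euclidean algorithm, recording each quotient:
98518 ÷ 13061 → quotient 7, remainder 7091
13061 ÷ 7091 → quotient 1, remainder 5970
7091 ÷ 5970 → quotient 1, remainder 1121
5970 ÷ 1121 → quotient 5, remainder 365
1121 ÷ 365 → quotient 3, remainder 26
365 ÷ 26 → quotient 14, remainder 1
26 ÷ 1 → quotient 26, remainder 0

[7; 1, 1, 5, 3, 14, 26]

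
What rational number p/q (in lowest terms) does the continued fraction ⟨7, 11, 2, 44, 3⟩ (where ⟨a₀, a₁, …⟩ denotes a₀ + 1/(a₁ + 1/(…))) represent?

Work from the innermost term outward:
Start with 3.
44 + 1/(3/1) = 44 + 1/3 = 133/3
2 + 1/(133/3) = 2 + 3/133 = 269/133
11 + 1/(269/133) = 11 + 133/269 = 3092/269
7 + 1/(3092/269) = 7 + 269/3092 = 21913/3092

21913/3092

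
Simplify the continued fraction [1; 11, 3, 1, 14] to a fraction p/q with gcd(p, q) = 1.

723/664

a_0 = 1: 1/1
a_1 = 11: 12/11
a_2 = 3: 37/34
a_3 = 1: 49/45
a_4 = 14: 723/664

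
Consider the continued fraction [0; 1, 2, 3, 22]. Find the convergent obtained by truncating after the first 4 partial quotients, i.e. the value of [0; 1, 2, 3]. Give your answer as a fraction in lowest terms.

7/10

Starting at the tail and folding back:
Start with 3.
2 + 1/(3/1) = 2 + 1/3 = 7/3
1 + 1/(7/3) = 1 + 3/7 = 10/7
0 + 1/(10/7) = 0 + 7/10 = 7/10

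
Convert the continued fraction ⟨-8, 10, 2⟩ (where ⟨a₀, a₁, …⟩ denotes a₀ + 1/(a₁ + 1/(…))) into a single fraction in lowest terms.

-166/21

Work from the innermost term outward:
Start with 2.
10 + 1/(2/1) = 10 + 1/2 = 21/2
-8 + 1/(21/2) = -8 + 2/21 = -166/21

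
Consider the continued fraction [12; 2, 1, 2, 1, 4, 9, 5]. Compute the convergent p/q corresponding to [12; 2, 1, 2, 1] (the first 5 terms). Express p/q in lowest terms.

136/11

Work from the innermost term outward:
Start with 1.
2 + 1/(1/1) = 2 + 1/1 = 3/1
1 + 1/(3/1) = 1 + 1/3 = 4/3
2 + 1/(4/3) = 2 + 3/4 = 11/4
12 + 1/(11/4) = 12 + 4/11 = 136/11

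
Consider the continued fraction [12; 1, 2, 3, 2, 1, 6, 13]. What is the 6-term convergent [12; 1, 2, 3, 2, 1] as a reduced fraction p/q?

419/33

Start with 1.
2 + 1/(1/1) = 2 + 1/1 = 3/1
3 + 1/(3/1) = 3 + 1/3 = 10/3
2 + 1/(10/3) = 2 + 3/10 = 23/10
1 + 1/(23/10) = 1 + 10/23 = 33/23
12 + 1/(33/23) = 12 + 23/33 = 419/33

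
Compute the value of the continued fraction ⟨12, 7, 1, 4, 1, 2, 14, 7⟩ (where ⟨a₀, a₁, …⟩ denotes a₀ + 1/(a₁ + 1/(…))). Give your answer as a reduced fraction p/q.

163677/13496

Start with 7.
14 + 1/(7/1) = 14 + 1/7 = 99/7
2 + 1/(99/7) = 2 + 7/99 = 205/99
1 + 1/(205/99) = 1 + 99/205 = 304/205
4 + 1/(304/205) = 4 + 205/304 = 1421/304
1 + 1/(1421/304) = 1 + 304/1421 = 1725/1421
7 + 1/(1725/1421) = 7 + 1421/1725 = 13496/1725
12 + 1/(13496/1725) = 12 + 1725/13496 = 163677/13496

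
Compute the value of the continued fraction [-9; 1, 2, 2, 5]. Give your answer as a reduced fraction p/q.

Start with 5.
2 + 1/(5/1) = 2 + 1/5 = 11/5
2 + 1/(11/5) = 2 + 5/11 = 27/11
1 + 1/(27/11) = 1 + 11/27 = 38/27
-9 + 1/(38/27) = -9 + 27/38 = -315/38

-315/38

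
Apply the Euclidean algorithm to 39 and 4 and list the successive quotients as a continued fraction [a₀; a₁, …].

[9; 1, 3]

39 ÷ 4 → quotient 9, remainder 3
4 ÷ 3 → quotient 1, remainder 1
3 ÷ 1 → quotient 3, remainder 0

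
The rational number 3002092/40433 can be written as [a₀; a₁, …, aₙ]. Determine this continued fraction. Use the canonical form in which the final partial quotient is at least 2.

[74; 4, 43, 7, 1, 1, 15]

3002092 ÷ 40433 → quotient 74, remainder 10050
40433 ÷ 10050 → quotient 4, remainder 233
10050 ÷ 233 → quotient 43, remainder 31
233 ÷ 31 → quotient 7, remainder 16
31 ÷ 16 → quotient 1, remainder 15
16 ÷ 15 → quotient 1, remainder 1
15 ÷ 1 → quotient 15, remainder 0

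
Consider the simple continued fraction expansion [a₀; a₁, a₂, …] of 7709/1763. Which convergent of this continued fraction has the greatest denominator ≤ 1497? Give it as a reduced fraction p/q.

2335/534

a_0 = 4: 4/1  (≤ bound)
a_1 = 2: 9/2  (≤ bound)
a_2 = 1: 13/3  (≤ bound)
a_3 = 2: 35/8  (≤ bound)
a_4 = 6: 223/51  (≤ bound)
a_5 = 3: 704/161  (≤ bound)
a_6 = 3: 2335/534  (≤ bound)
a_7 = 3: 7709/1763  (> 1497, stop)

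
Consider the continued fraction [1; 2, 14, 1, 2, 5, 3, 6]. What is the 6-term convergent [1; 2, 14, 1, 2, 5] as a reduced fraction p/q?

721/486

Start with 5.
2 + 1/(5/1) = 2 + 1/5 = 11/5
1 + 1/(11/5) = 1 + 5/11 = 16/11
14 + 1/(16/11) = 14 + 11/16 = 235/16
2 + 1/(235/16) = 2 + 16/235 = 486/235
1 + 1/(486/235) = 1 + 235/486 = 721/486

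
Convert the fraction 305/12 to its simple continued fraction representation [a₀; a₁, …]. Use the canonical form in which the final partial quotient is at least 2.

⌊305/12⌋ = 25, remainder 5
⌊12/5⌋ = 2, remainder 2
⌊5/2⌋ = 2, remainder 1
⌊2/1⌋ = 2, remainder 0

[25; 2, 2, 2]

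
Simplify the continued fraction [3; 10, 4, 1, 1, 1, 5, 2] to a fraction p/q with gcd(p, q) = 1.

5443/1757

Start with 2.
5 + 1/(2/1) = 5 + 1/2 = 11/2
1 + 1/(11/2) = 1 + 2/11 = 13/11
1 + 1/(13/11) = 1 + 11/13 = 24/13
1 + 1/(24/13) = 1 + 13/24 = 37/24
4 + 1/(37/24) = 4 + 24/37 = 172/37
10 + 1/(172/37) = 10 + 37/172 = 1757/172
3 + 1/(1757/172) = 3 + 172/1757 = 5443/1757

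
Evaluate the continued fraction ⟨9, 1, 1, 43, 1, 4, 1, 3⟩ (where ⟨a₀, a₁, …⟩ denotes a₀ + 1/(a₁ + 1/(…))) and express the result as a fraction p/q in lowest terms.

Start with 3.
1 + 1/(3/1) = 1 + 1/3 = 4/3
4 + 1/(4/3) = 4 + 3/4 = 19/4
1 + 1/(19/4) = 1 + 4/19 = 23/19
43 + 1/(23/19) = 43 + 19/23 = 1008/23
1 + 1/(1008/23) = 1 + 23/1008 = 1031/1008
1 + 1/(1031/1008) = 1 + 1008/1031 = 2039/1031
9 + 1/(2039/1031) = 9 + 1031/2039 = 19382/2039

19382/2039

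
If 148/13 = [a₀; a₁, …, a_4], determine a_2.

1

148 = 11·13 + 5, so a_0 = 11
13 = 2·5 + 3, so a_1 = 2
5 = 1·3 + 2, so a_2 = 1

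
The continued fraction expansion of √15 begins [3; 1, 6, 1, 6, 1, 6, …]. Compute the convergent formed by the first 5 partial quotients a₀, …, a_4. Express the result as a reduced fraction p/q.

Start with 6.
1 + 1/(6/1) = 1 + 1/6 = 7/6
6 + 1/(7/6) = 6 + 6/7 = 48/7
1 + 1/(48/7) = 1 + 7/48 = 55/48
3 + 1/(55/48) = 3 + 48/55 = 213/55

213/55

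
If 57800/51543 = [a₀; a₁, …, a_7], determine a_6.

3

57800 ÷ 51543 → quotient 1, remainder 6257
51543 ÷ 6257 → quotient 8, remainder 1487
6257 ÷ 1487 → quotient 4, remainder 309
1487 ÷ 309 → quotient 4, remainder 251
309 ÷ 251 → quotient 1, remainder 58
251 ÷ 58 → quotient 4, remainder 19
58 ÷ 19 → quotient 3, remainder 1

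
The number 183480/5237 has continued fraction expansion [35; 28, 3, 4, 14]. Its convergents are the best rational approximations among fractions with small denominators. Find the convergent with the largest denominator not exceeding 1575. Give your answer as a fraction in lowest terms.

12893/368

a_0 = 35: 35/1  (≤ bound)
a_1 = 28: 981/28  (≤ bound)
a_2 = 3: 2978/85  (≤ bound)
a_3 = 4: 12893/368  (≤ bound)
a_4 = 14: 183480/5237  (> 1575, stop)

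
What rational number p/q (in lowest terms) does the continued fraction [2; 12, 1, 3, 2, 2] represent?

584/281

Start with 2.
2 + 1/(2/1) = 2 + 1/2 = 5/2
3 + 1/(5/2) = 3 + 2/5 = 17/5
1 + 1/(17/5) = 1 + 5/17 = 22/17
12 + 1/(22/17) = 12 + 17/22 = 281/22
2 + 1/(281/22) = 2 + 22/281 = 584/281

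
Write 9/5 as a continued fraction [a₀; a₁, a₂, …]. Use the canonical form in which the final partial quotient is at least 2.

[1; 1, 4]

9 = 1·5 + 4, so a_0 = 1
5 = 1·4 + 1, so a_1 = 1
4 = 4·1 + 0, so a_2 = 4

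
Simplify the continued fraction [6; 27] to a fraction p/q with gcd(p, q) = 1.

163/27

Start with 27.
6 + 1/(27/1) = 6 + 1/27 = 163/27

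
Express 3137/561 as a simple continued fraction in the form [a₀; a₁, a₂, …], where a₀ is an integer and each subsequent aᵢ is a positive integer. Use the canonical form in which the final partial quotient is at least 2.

[5; 1, 1, 2, 4, 2, 11]

3137 ÷ 561 → quotient 5, remainder 332
561 ÷ 332 → quotient 1, remainder 229
332 ÷ 229 → quotient 1, remainder 103
229 ÷ 103 → quotient 2, remainder 23
103 ÷ 23 → quotient 4, remainder 11
23 ÷ 11 → quotient 2, remainder 1
11 ÷ 1 → quotient 11, remainder 0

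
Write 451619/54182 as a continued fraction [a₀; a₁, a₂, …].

Apply division with remainder until the remainder is 0:
⌊451619/54182⌋ = 8, remainder 18163
⌊54182/18163⌋ = 2, remainder 17856
⌊18163/17856⌋ = 1, remainder 307
⌊17856/307⌋ = 58, remainder 50
⌊307/50⌋ = 6, remainder 7
⌊50/7⌋ = 7, remainder 1
⌊7/1⌋ = 7, remainder 0

[8; 2, 1, 58, 6, 7, 7]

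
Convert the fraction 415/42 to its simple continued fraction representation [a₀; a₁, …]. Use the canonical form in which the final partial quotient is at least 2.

[9; 1, 7, 2, 2]

Apply division with remainder until the remainder is 0:
415 ÷ 42 → quotient 9, remainder 37
42 ÷ 37 → quotient 1, remainder 5
37 ÷ 5 → quotient 7, remainder 2
5 ÷ 2 → quotient 2, remainder 1
2 ÷ 1 → quotient 2, remainder 0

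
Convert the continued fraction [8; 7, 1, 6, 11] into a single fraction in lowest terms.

4982/613

Work from the innermost term outward:
Start with 11.
6 + 1/(11/1) = 6 + 1/11 = 67/11
1 + 1/(67/11) = 1 + 11/67 = 78/67
7 + 1/(78/67) = 7 + 67/78 = 613/78
8 + 1/(613/78) = 8 + 78/613 = 4982/613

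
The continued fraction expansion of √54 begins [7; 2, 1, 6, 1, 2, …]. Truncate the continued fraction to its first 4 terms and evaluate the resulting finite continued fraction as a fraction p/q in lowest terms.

Collapse the nested fraction from the inside out:
Start with 6.
1 + 1/(6/1) = 1 + 1/6 = 7/6
2 + 1/(7/6) = 2 + 6/7 = 20/7
7 + 1/(20/7) = 7 + 7/20 = 147/20

147/20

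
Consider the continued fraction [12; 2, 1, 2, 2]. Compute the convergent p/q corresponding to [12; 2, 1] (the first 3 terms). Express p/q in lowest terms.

37/3

a_0 = 12: 12/1
a_1 = 2: 25/2
a_2 = 1: 37/3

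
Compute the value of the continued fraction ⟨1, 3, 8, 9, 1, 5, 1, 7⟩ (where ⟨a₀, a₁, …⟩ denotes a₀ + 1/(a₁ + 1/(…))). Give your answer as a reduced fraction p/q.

Use the convergent recurrence hₖ = aₖ·hₖ₋₁ + hₖ₋₂ (and likewise for the denominators kₖ):
a_0 = 1: 1/1
a_1 = 3: 4/3
a_2 = 8: 33/25
a_3 = 9: 301/228
a_4 = 1: 334/253
a_5 = 5: 1971/1493
a_6 = 1: 2305/1746
a_7 = 7: 18106/13715

18106/13715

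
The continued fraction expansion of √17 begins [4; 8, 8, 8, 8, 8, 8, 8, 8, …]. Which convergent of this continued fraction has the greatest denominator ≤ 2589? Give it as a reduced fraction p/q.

List convergents until the denominator exceeds the bound:
a_0 = 4: 4/1  (≤ bound)
a_1 = 8: 33/8  (≤ bound)
a_2 = 8: 268/65  (≤ bound)
a_3 = 8: 2177/528  (≤ bound)
a_4 = 8: 17684/4289  (> 2589, stop)

2177/528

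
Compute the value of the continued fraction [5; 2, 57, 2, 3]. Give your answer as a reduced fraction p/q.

4457/811

a_0 = 5: 5/1
a_1 = 2: 11/2
a_2 = 57: 632/115
a_3 = 2: 1275/232
a_4 = 3: 4457/811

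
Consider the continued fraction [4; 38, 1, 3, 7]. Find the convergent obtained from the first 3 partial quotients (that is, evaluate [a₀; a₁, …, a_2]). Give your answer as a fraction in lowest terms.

Starting at the tail and folding back:
Start with 1.
38 + 1/(1/1) = 38 + 1/1 = 39/1
4 + 1/(39/1) = 4 + 1/39 = 157/39

157/39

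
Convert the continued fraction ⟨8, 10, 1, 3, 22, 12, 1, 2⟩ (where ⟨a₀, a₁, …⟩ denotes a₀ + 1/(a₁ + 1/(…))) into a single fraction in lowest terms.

a_0 = 8: 8/1
a_1 = 10: 81/10
a_2 = 1: 89/11
a_3 = 3: 348/43
a_4 = 22: 7745/957
a_5 = 12: 93288/11527
a_6 = 1: 101033/12484
a_7 = 2: 295354/36495

295354/36495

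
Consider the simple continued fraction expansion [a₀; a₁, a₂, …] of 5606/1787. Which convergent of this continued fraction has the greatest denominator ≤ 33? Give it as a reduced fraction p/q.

a_0 = 3: 3/1  (≤ bound)
a_1 = 7: 22/7  (≤ bound)
a_2 = 3: 69/22  (≤ bound)
a_3 = 2: 160/51  (> 33, stop)

69/22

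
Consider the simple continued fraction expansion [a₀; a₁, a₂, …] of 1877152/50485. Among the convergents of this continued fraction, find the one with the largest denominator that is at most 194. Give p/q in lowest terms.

5912/159

List convergents until the denominator exceeds the bound:
a_0 = 37: 37/1  (≤ bound)
a_1 = 5: 186/5  (≤ bound)
a_2 = 2: 409/11  (≤ bound)
a_3 = 14: 5912/159  (≤ bound)
a_4 = 2: 12233/329  (> 194, stop)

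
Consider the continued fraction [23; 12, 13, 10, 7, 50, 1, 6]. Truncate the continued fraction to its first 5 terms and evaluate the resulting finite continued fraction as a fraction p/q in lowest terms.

259243/11231

Use the convergent recurrence hₖ = aₖ·hₖ₋₁ + hₖ₋₂ (and likewise for the denominators kₖ):
a_0 = 23: 23/1
a_1 = 12: 277/12
a_2 = 13: 3624/157
a_3 = 10: 36517/1582
a_4 = 7: 259243/11231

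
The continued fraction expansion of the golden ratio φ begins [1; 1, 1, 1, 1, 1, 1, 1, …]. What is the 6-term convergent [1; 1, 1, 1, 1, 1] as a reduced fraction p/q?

13/8

Use the convergent recurrence hₖ = aₖ·hₖ₋₁ + hₖ₋₂ (and likewise for the denominators kₖ):
a_0 = 1: 1/1
a_1 = 1: 2/1
a_2 = 1: 3/2
a_3 = 1: 5/3
a_4 = 1: 8/5
a_5 = 1: 13/8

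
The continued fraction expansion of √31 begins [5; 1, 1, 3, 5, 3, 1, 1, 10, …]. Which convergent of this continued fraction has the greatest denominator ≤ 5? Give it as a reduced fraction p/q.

a_0 = 5: 5/1  (≤ bound)
a_1 = 1: 6/1  (≤ bound)
a_2 = 1: 11/2  (≤ bound)
a_3 = 3: 39/7  (> 5, stop)

11/2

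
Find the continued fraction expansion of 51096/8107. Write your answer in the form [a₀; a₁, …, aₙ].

51096 = 6·8107 + 2454, so a_0 = 6
8107 = 3·2454 + 745, so a_1 = 3
2454 = 3·745 + 219, so a_2 = 3
745 = 3·219 + 88, so a_3 = 3
219 = 2·88 + 43, so a_4 = 2
88 = 2·43 + 2, so a_5 = 2
43 = 21·2 + 1, so a_6 = 21
2 = 2·1 + 0, so a_7 = 2

[6; 3, 3, 3, 2, 2, 21, 2]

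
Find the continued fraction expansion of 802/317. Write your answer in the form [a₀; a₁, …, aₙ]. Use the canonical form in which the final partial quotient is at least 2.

[2; 1, 1, 7, 1, 5, 3]

Apply division with remainder until the remainder is 0:
⌊802/317⌋ = 2, remainder 168
⌊317/168⌋ = 1, remainder 149
⌊168/149⌋ = 1, remainder 19
⌊149/19⌋ = 7, remainder 16
⌊19/16⌋ = 1, remainder 3
⌊16/3⌋ = 5, remainder 1
⌊3/1⌋ = 3, remainder 0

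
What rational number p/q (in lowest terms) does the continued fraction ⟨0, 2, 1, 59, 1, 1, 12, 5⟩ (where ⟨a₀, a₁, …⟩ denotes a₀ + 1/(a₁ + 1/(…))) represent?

7686/22931

a_0 = 0: 0/1
a_1 = 2: 1/2
a_2 = 1: 1/3
a_3 = 59: 60/179
a_4 = 1: 61/182
a_5 = 1: 121/361
a_6 = 12: 1513/4514
a_7 = 5: 7686/22931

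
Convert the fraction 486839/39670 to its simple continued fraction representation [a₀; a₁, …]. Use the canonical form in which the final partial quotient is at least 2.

486839 = 12·39670 + 10799, so a_0 = 12
39670 = 3·10799 + 7273, so a_1 = 3
10799 = 1·7273 + 3526, so a_2 = 1
7273 = 2·3526 + 221, so a_3 = 2
3526 = 15·221 + 211, so a_4 = 15
221 = 1·211 + 10, so a_5 = 1
211 = 21·10 + 1, so a_6 = 21
10 = 10·1 + 0, so a_7 = 10

[12; 3, 1, 2, 15, 1, 21, 10]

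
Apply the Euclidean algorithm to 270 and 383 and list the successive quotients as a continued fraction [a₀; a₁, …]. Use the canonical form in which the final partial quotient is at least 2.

[0; 1, 2, 2, 1, 1, 3, 6]

⌊270/383⌋ = 0, remainder 270
⌊383/270⌋ = 1, remainder 113
⌊270/113⌋ = 2, remainder 44
⌊113/44⌋ = 2, remainder 25
⌊44/25⌋ = 1, remainder 19
⌊25/19⌋ = 1, remainder 6
⌊19/6⌋ = 3, remainder 1
⌊6/1⌋ = 6, remainder 0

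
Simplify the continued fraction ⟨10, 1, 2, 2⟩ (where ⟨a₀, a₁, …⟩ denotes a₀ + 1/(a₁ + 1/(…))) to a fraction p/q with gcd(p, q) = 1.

75/7

a_0 = 10: 10/1
a_1 = 1: 11/1
a_2 = 2: 32/3
a_3 = 2: 75/7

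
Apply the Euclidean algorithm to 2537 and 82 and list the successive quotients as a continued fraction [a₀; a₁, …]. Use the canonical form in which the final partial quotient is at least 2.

2537 = 30·82 + 77, so a_0 = 30
82 = 1·77 + 5, so a_1 = 1
77 = 15·5 + 2, so a_2 = 15
5 = 2·2 + 1, so a_3 = 2
2 = 2·1 + 0, so a_4 = 2

[30; 1, 15, 2, 2]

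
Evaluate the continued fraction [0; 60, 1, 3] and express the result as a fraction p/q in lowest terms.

Start with 3.
1 + 1/(3/1) = 1 + 1/3 = 4/3
60 + 1/(4/3) = 60 + 3/4 = 243/4
0 + 1/(243/4) = 0 + 4/243 = 4/243

4/243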